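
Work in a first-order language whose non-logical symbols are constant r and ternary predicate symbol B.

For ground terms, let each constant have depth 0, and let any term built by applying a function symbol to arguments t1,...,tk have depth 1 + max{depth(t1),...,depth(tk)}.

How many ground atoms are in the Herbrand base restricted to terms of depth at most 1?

1

First count ground terms of depth ≤ 1.
With no function symbols every ground term is a constant, so there is exactly 1 ground term at every depth bound.
N_0 = 1
N_1 = 1
Explicitly: r.
So |H| = 1.
Ground atoms are formed by filling each argument slot of a predicate with a term from H, so an r-ary predicate gives |H|^r atoms:
  B: 1^3 = 1
Total ground atoms: 1.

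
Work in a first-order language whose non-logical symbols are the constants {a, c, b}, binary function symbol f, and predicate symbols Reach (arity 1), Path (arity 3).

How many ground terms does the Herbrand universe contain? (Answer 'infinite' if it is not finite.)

The signature has at least one function symbol (f, arity 2) and at least one constant (a).
Iterating f gives infinitely many distinct ground terms: a, f(a, a), f(f(a, a), f(a, a)), ...
So the Herbrand universe is infinite.

infinite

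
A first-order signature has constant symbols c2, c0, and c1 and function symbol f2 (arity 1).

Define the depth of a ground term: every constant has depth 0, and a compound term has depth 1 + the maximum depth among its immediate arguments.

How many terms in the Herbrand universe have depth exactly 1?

3

Let N_k = |{terms of depth ≤ k}|. Then N_0 = 3 and N_k = 3 + N_{k-1} for k ≥ 1 (one summand per function symbol, arity giving the exponent).
N_0 = 3
N_1 = 3 + 3 = 6
Terms of depth exactly 1: N_1 − N_0 = 6 − 3 = 3.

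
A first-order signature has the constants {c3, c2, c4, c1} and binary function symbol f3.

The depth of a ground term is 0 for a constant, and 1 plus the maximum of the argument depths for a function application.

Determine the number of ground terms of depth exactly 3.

162816

If N_k denotes the number of depth-≤k ground terms, the 4 constants give N_0 = 4, and each function symbol of arity r contributes N_{k-1}^r new terms at level k: N_k = 4 + N_{k-1}^2.
N_0 = 4
N_1 = 4 + 4^2 = 20
N_2 = 4 + 20^2 = 404
N_3 = 4 + 404^2 = 163220
Terms of depth exactly 3: N_3 − N_2 = 163220 − 404 = 162816.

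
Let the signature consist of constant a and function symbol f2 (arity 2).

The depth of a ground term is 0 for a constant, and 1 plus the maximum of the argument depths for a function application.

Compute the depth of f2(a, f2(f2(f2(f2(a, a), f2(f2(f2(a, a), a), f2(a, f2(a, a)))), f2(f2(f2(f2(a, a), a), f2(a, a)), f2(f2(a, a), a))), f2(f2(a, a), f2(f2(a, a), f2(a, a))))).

depth(f2(a, a)) = 1 + max(0, 0) = 1
depth(f2(f2(a, a), a)) = 1 + max(1, 0) = 2
depth(f2(a, f2(a, a))) = 1 + max(0, 1) = 2
depth(f2(f2(f2(a, a), a), f2(a, f2(a, a)))) = 1 + max(2, 2) = 3
depth(f2(f2(a, a), f2(f2(f2(a, a), a), f2(a, f2(a, a))))) = 1 + max(1, 3) = 4
depth(f2(f2(f2(a, a), a), f2(a, a))) = 1 + max(2, 1) = 3
depth(f2(f2(f2(f2(a, a), a), f2(a, a)), f2(f2(a, a), a))) = 1 + max(3, 2) = 4
depth(f2(f2(f2(a, a), f2(f2(f2(a, a), a), f2(a, f2(a, a)))), f2(f2(f2(f2(a, a), a), f2(a, a)), f2(f2(a, a), a)))) = 1 + max(4, 4) = 5
depth(f2(f2(a, a), f2(a, a))) = 1 + max(1, 1) = 2
depth(f2(f2(a, a), f2(f2(a, a), f2(a, a)))) = 1 + max(1, 2) = 3
depth(f2(f2(f2(f2(a, a), f2(f2(f2(a, a), a), f2(a, f2(a, a)))), f2(f2(f2(f2(a, a), a), f2(a, a)), f2(f2(a, a), a))), f2(f2(a, a), f2(f2(a, a), f2(a, a))))) = 1 + max(5, 3) = 6
depth(f2(a, f2(f2(f2(f2(a, a), f2(f2(f2(a, a), a), f2(a, f2(a, a)))), f2(f2(f2(f2(a, a), a), f2(a, a)), f2(f2(a, a), a))), f2(f2(a, a), f2(f2(a, a), f2(a, a)))))) = 1 + max(0, 6) = 7

7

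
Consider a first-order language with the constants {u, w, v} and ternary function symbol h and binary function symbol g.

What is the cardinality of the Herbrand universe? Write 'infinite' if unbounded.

The signature has at least one function symbol (h, arity 3) and at least one constant (u).
Iterating h gives infinitely many distinct ground terms: u, h(u, u, u), h(h(u, u, u), h(u, u, u), h(u, u, u)), ...
So the Herbrand universe is infinite.

infinite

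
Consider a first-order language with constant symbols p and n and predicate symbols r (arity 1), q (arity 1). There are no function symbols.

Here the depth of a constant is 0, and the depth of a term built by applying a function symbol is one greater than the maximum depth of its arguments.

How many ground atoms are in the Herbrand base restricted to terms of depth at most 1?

4

First count ground terms of depth ≤ 1.
With no function symbols every ground term is a constant, so there are exactly 2 ground terms at every depth bound.
N_0 = 2
N_1 = 2
Explicitly: p, n.
So |H| = 2.
For each predicate symbol, the number of ground atoms is |H| raised to its arity; summing:
  r: 2;  q: 2
Total ground atoms: 2 + 2 = 4.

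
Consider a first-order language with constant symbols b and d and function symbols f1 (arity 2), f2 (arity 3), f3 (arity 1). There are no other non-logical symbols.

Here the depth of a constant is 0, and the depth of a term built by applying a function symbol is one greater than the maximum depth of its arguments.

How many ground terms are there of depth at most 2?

4370

Write N_k for the number of ground terms of depth ≤ k. A term of depth ≤ k is either a constant or a function symbol applied to arguments of depth ≤ k−1, so N_k = 2 + N_{k-1}^2 + N_{k-1}^3 + N_{k-1}.
N_0 = 2
N_1 = 2 + 2^2 + 2^3 + 2 = 16
N_2 = 2 + 16^2 + 16^3 + 16 = 4370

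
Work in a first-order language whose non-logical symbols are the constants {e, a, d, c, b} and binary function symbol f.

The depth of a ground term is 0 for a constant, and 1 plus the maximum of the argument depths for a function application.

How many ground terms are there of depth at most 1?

Count level by level. With function symbols f/2, the terms of depth ≤ k are the 5 constants together with each function applied to depth-≤(k−1) tuples, so N_k = 5 + N_{k-1}^2.
N_0 = 5
N_1 = 5 + 5^2 = 30

30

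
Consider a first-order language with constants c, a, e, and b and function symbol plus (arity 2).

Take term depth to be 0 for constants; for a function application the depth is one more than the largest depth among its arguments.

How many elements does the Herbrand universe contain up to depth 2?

404

Let N_k = |{terms of depth ≤ k}|. Then N_0 = 4 and N_k = 4 + N_{k-1}^2 for k ≥ 1 (one summand per function symbol, arity giving the exponent).
N_0 = 4
N_1 = 4 + 4^2 = 20
N_2 = 4 + 20^2 = 404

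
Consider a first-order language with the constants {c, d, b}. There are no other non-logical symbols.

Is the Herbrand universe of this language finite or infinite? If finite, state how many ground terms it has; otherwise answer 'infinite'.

There are no function symbols, so every ground term is one of the 3 constants.
The Herbrand universe is {c, d, b}, which is finite with 3 elements.

3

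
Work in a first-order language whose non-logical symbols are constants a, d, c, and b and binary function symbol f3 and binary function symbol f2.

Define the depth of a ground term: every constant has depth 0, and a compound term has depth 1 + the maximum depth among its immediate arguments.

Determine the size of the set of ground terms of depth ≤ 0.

4

Write N_k for the number of ground terms of depth ≤ k. A term of depth ≤ k is either a constant or a function symbol applied to arguments of depth ≤ k−1, so N_k = 4 + N_{k-1}^2 + N_{k-1}^2.
N_0 = 4
Explicitly: a, d, c, b.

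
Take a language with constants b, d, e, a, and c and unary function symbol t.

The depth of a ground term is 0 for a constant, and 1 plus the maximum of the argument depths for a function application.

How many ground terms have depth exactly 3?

5

Let N_k count ground terms of depth at most k. Each non-constant term of depth ≤ k is some function symbol applied to depth-≤(k−1) arguments, giving N_k = 5 + N_{k-1}.
N_0 = 5
N_1 = 5 + 5 = 10
N_2 = 5 + 10 = 15
N_3 = 5 + 15 = 20
Terms of depth exactly 3: N_3 − N_2 = 20 − 15 = 5.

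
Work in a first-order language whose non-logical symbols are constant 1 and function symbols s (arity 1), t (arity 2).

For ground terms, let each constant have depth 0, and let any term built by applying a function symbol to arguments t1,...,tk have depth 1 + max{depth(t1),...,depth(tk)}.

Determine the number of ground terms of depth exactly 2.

10

Write N_k for the number of ground terms of depth ≤ k. A term of depth ≤ k is either a constant or a function symbol applied to arguments of depth ≤ k−1, so N_k = 1 + N_{k-1} + N_{k-1}^2.
N_0 = 1
N_1 = 1 + 1 + 1^2 = 3
N_2 = 1 + 3 + 3^2 = 13
Terms of depth exactly 2: N_2 − N_1 = 13 − 3 = 10.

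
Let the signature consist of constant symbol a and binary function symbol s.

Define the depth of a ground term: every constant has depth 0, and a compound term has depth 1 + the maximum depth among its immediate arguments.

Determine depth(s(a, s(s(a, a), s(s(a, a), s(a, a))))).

depth(s(a, a)) = 1 + max(0, 0) = 1
depth(s(s(a, a), s(a, a))) = 1 + max(1, 1) = 2
depth(s(s(a, a), s(s(a, a), s(a, a)))) = 1 + max(1, 2) = 3
depth(s(a, s(s(a, a), s(s(a, a), s(a, a))))) = 1 + max(0, 3) = 4

4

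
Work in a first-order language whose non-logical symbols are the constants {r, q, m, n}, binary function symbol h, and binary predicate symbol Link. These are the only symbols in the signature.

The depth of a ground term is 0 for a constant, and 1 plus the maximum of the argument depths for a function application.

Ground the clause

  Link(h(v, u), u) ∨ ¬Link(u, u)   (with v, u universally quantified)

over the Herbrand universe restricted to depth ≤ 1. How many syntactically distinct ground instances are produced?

Ground terms of depth ≤ 1:
  Count level by level. With function symbols h/2, the terms of depth ≤ k are the 4 constants together with each function applied to depth-≤(k−1) tuples, so N_k = 4 + N_{k-1}^2.
  N_0 = 4
  N_1 = 4 + 4^2 = 20
So there are 20 ground terms available for substitution.
Each of v, u ranges independently over the available ground terms, and distinct assignments produce distinct instances.
Number of ground instances = 20^2 = 400.

400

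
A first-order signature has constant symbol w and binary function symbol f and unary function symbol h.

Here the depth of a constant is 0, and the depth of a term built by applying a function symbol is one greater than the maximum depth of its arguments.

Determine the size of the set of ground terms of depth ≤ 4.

33673

Count level by level. With function symbols f/2, h/1, the terms of depth ≤ k are the 1 constant together with each function applied to depth-≤(k−1) tuples, so N_k = 1 + N_{k-1}^2 + N_{k-1}.
N_0 = 1
N_1 = 1 + 1^2 + 1 = 3
N_2 = 1 + 3^2 + 3 = 13
N_3 = 1 + 13^2 + 13 = 183
N_4 = 1 + 183^2 + 183 = 33673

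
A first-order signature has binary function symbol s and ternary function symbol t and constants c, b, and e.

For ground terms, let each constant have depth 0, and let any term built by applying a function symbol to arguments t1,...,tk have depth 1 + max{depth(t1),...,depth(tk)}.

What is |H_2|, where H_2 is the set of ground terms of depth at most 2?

Let N_k = |{terms of depth ≤ k}|. Then N_0 = 3 and N_k = 3 + N_{k-1}^2 + N_{k-1}^3 for k ≥ 1 (one summand per function symbol, arity giving the exponent).
N_0 = 3
N_1 = 3 + 3^2 + 3^3 = 39
N_2 = 3 + 39^2 + 39^3 = 60843

60843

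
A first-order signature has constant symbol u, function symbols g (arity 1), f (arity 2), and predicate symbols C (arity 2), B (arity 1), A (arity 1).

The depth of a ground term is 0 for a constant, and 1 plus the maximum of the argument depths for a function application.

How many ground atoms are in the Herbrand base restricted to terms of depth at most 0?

First count ground terms of depth ≤ 0.
Count level by level. With function symbols g/1, f/2, the terms of depth ≤ k are the 1 constant together with each function applied to depth-≤(k−1) tuples, so N_k = 1 + N_{k-1} + N_{k-1}^2.
N_0 = 1
Explicitly: u.
So |H| = 1.
A ground atom is a predicate applied to a tuple of terms from H, so the count is the sum over predicates of |H|^arity:
  C: 1^2 = 1;  B: 1;  A: 1
Total ground atoms: 1 + 1 + 1 = 3.

3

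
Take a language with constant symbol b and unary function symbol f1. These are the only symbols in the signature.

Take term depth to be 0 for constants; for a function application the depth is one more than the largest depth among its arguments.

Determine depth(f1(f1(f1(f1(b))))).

depth(f1(b)) = 1 + depth(b) = 1 + 0 = 1
depth(f1(f1(b))) = 1 + depth(f1(b)) = 1 + 1 = 2
depth(f1(f1(f1(b)))) = 1 + depth(f1(f1(b))) = 1 + 2 = 3
depth(f1(f1(f1(f1(b))))) = 1 + depth(f1(f1(f1(b)))) = 1 + 3 = 4

4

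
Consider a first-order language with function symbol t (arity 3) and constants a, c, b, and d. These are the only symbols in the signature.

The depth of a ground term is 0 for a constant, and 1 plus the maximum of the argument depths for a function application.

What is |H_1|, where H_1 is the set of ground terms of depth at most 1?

68

Let N_k count ground terms of depth at most k. Each non-constant term of depth ≤ k is some function symbol applied to depth-≤(k−1) arguments, giving N_k = 4 + N_{k-1}^3.
N_0 = 4
N_1 = 4 + 4^3 = 68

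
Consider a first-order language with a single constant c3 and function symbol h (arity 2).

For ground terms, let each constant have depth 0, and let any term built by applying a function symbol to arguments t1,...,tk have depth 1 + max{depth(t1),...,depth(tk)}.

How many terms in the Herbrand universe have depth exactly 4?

651

Let N_k count ground terms of depth at most k. Each non-constant term of depth ≤ k is some function symbol applied to depth-≤(k−1) arguments, giving N_k = 1 + N_{k-1}^2.
N_0 = 1
N_1 = 1 + 1^2 = 2
N_2 = 1 + 2^2 = 5
N_3 = 1 + 5^2 = 26
N_4 = 1 + 26^2 = 677
Terms of depth exactly 4: N_4 − N_3 = 677 − 26 = 651.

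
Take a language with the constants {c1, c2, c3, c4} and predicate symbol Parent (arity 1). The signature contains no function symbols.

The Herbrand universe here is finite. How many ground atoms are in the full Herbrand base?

4

With no function symbols, the Herbrand universe is just the 4 constants.
Ground atoms per predicate: Parent: 4.
Herbrand base size = 4 = 4.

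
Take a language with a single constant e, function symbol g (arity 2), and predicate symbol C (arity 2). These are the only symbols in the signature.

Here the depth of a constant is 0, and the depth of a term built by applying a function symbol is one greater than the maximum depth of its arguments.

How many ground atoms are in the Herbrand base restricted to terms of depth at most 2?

First count ground terms of depth ≤ 2.
Let N_k = |{terms of depth ≤ k}|. Then N_0 = 1 and N_k = 1 + N_{k-1}^2 for k ≥ 1 (one summand per function symbol, arity giving the exponent).
N_0 = 1
N_1 = 1 + 1^2 = 2
N_2 = 1 + 2^2 = 5
Explicitly: e, g(e, e), g(e, g(e, e)), g(g(e, e), e), g(g(e, e), g(e, e)).
So |H| = 5.
Ground atoms are formed by filling each argument slot of a predicate with a term from H, so an r-ary predicate gives |H|^r atoms:
  C: 5^2 = 25
Total ground atoms: 25.

25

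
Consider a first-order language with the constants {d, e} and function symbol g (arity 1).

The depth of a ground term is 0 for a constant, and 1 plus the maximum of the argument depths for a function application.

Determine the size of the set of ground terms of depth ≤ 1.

4

If N_k denotes the number of depth-≤k ground terms, the 2 constants give N_0 = 2, and each function symbol of arity r contributes N_{k-1}^r new terms at level k: N_k = 2 + N_{k-1}.
N_0 = 2
N_1 = 2 + 2 = 4
Explicitly: d, e, g(d), g(e).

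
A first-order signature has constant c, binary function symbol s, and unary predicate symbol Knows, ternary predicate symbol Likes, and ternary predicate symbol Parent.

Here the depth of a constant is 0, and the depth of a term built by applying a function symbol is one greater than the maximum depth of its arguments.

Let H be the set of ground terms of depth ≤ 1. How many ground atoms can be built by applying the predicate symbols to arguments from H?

18

First count ground terms of depth ≤ 1.
Count level by level. With function symbols s/2, the terms of depth ≤ k are the 1 constant together with each function applied to depth-≤(k−1) tuples, so N_k = 1 + N_{k-1}^2.
N_0 = 1
N_1 = 1 + 1^2 = 2
So |H| = 2.
A ground atom is a predicate applied to a tuple of terms from H, so the count is the sum over predicates of |H|^arity:
  Knows: 2;  Likes: 2^3 = 8;  Parent: 2^3 = 8
Total ground atoms: 2 + 8 + 8 = 18.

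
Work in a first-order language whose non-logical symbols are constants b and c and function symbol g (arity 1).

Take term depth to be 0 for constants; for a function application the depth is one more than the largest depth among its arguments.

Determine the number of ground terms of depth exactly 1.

2

Let N_k count ground terms of depth at most k. Each non-constant term of depth ≤ k is some function symbol applied to depth-≤(k−1) arguments, giving N_k = 2 + N_{k-1}.
N_0 = 2
N_1 = 2 + 2 = 4
Terms of depth exactly 1: N_1 − N_0 = 4 − 2 = 2.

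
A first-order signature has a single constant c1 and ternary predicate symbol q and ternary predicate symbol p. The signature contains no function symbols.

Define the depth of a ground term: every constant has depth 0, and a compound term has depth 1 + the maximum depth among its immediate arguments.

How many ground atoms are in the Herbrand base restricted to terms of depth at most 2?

2

First count ground terms of depth ≤ 2.
With no function symbols every ground term is a constant, so there is exactly 1 ground term at every depth bound.
N_0 = 1
N_1 = 1
N_2 = 1
So |H| = 1.
Each predicate of arity r yields |H|^r ground atoms (one per choice of an r-tuple from H):
  q: 1^3 = 1;  p: 1^3 = 1
Total ground atoms: 1 + 1 = 2.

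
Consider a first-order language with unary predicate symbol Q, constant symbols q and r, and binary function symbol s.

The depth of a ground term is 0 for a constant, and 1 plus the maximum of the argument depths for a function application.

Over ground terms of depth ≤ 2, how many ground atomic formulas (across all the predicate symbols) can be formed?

38

First count ground terms of depth ≤ 2.
Let N_k count ground terms of depth at most k. Each non-constant term of depth ≤ k is some function symbol applied to depth-≤(k−1) arguments, giving N_k = 2 + N_{k-1}^2.
N_0 = 2
N_1 = 2 + 2^2 = 6
N_2 = 2 + 6^2 = 38
So |H| = 38.
Ground atoms are formed by filling each argument slot of a predicate with a term from H, so an r-ary predicate gives |H|^r atoms:
  Q: 38
Total ground atoms: 38.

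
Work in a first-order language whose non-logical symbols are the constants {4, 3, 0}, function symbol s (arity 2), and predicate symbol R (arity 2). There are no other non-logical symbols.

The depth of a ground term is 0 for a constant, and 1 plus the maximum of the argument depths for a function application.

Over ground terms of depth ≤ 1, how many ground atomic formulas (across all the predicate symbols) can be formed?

First count ground terms of depth ≤ 1.
Let N_k = |{terms of depth ≤ k}|. Then N_0 = 3 and N_k = 3 + N_{k-1}^2 for k ≥ 1 (one summand per function symbol, arity giving the exponent).
N_0 = 3
N_1 = 3 + 3^2 = 12
So |H| = 12.
Each predicate of arity r yields |H|^r ground atoms (one per choice of an r-tuple from H):
  R: 12^2 = 144
Total ground atoms: 144.

144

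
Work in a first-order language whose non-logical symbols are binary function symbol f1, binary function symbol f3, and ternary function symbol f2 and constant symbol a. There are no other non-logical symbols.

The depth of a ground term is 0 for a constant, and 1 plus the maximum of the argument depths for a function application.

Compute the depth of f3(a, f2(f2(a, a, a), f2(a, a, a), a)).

3

depth(f2(a, a, a)) = 1 + max(0, 0, 0) = 1
depth(f2(f2(a, a, a), f2(a, a, a), a)) = 1 + max(1, 1, 0) = 2
depth(f3(a, f2(f2(a, a, a), f2(a, a, a), a))) = 1 + max(0, 2) = 3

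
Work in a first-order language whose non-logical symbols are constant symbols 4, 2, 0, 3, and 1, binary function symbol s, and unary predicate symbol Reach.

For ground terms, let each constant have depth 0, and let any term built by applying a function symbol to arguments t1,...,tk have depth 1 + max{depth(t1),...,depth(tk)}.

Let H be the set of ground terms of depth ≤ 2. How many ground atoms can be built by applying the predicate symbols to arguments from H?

First count ground terms of depth ≤ 2.
Let N_k = |{terms of depth ≤ k}|. Then N_0 = 5 and N_k = 5 + N_{k-1}^2 for k ≥ 1 (one summand per function symbol, arity giving the exponent).
N_0 = 5
N_1 = 5 + 5^2 = 30
N_2 = 5 + 30^2 = 905
So |H| = 905.
Each predicate of arity r yields |H|^r ground atoms (one per choice of an r-tuple from H):
  Reach: 905
Total ground atoms: 905.

905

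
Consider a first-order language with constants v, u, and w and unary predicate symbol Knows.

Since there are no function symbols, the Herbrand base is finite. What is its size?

With no function symbols, the Herbrand universe is just the 3 constants.
Ground atoms per predicate: Knows: 3.
Herbrand base size = 3 = 3.

3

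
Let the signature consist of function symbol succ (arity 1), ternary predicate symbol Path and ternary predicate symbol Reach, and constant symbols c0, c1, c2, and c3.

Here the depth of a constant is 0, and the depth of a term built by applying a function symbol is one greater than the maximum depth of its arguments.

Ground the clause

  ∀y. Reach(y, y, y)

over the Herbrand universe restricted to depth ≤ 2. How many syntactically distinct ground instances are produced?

Ground terms of depth ≤ 2:
  Write N_k for the number of ground terms of depth ≤ k. A term of depth ≤ k is either a constant or a function symbol applied to arguments of depth ≤ k−1, so N_k = 4 + N_{k-1}.
  N_0 = 4
  N_1 = 4 + 4 = 8
  N_2 = 4 + 8 = 12
  Explicitly: c0, c1, c2, c3, succ(c0), succ(c1), succ(c2), succ(c3), succ(succ(c0)), succ(succ(c1)), succ(succ(c2)), succ(succ(c3)).
So there are 12 ground terms available for substitution.
The variable y ranges independently over the available ground terms, and distinct assignments produce distinct instances.
Number of ground instances = 12.

12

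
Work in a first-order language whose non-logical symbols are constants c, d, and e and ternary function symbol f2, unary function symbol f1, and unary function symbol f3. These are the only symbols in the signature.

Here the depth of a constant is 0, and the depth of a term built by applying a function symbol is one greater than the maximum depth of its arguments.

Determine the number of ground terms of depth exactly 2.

46695

Let N_k count ground terms of depth at most k. Each non-constant term of depth ≤ k is some function symbol applied to depth-≤(k−1) arguments, giving N_k = 3 + N_{k-1}^3 + N_{k-1} + N_{k-1}.
N_0 = 3
N_1 = 3 + 3^3 + 3 + 3 = 36
N_2 = 3 + 36^3 + 36 + 36 = 46731
Terms of depth exactly 2: N_2 − N_1 = 46731 − 36 = 46695.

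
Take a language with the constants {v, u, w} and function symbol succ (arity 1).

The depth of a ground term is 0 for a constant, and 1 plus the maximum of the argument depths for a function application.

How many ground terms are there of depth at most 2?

9

Write N_k for the number of ground terms of depth ≤ k. A term of depth ≤ k is either a constant or a function symbol applied to arguments of depth ≤ k−1, so N_k = 3 + N_{k-1}.
N_0 = 3
N_1 = 3 + 3 = 6
N_2 = 3 + 6 = 9
Explicitly: v, u, w, succ(v), succ(u), succ(w), succ(succ(v)), succ(succ(u)), succ(succ(w)).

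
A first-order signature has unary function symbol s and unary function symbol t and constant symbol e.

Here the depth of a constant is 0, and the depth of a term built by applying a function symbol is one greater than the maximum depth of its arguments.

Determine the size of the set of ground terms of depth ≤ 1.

Write N_k for the number of ground terms of depth ≤ k. A term of depth ≤ k is either a constant or a function symbol applied to arguments of depth ≤ k−1, so N_k = 1 + N_{k-1} + N_{k-1}.
N_0 = 1
N_1 = 1 + 1 + 1 = 3

3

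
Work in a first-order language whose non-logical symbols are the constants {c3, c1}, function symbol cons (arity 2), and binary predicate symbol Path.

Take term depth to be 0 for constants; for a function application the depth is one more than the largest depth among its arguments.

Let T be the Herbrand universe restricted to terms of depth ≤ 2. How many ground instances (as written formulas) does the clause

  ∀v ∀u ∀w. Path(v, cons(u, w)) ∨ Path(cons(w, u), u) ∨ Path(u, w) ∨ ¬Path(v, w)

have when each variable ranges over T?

Ground terms of depth ≤ 2:
  Count level by level. With function symbols cons/2, the terms of depth ≤ k are the 2 constants together with each function applied to depth-≤(k−1) tuples, so N_k = 2 + N_{k-1}^2.
  N_0 = 2
  N_1 = 2 + 2^2 = 6
  N_2 = 2 + 6^2 = 38
So there are 38 ground terms available for substitution.
The body mentions every one of the 3 quantified variables; since ground terms form a free algebra, no two substitutions collapse to the same formula.
Number of ground instances = 38^3 = 54872.

54872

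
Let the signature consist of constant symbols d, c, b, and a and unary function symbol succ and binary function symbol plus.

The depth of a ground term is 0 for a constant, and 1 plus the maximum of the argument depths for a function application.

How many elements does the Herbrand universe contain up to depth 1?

24

Count level by level. With function symbols succ/1, plus/2, the terms of depth ≤ k are the 4 constants together with each function applied to depth-≤(k−1) tuples, so N_k = 4 + N_{k-1} + N_{k-1}^2.
N_0 = 4
N_1 = 4 + 4 + 4^2 = 24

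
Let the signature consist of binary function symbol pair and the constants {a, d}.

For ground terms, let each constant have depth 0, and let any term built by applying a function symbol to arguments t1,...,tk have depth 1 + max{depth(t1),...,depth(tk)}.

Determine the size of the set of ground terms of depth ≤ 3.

1446

Let N_k = |{terms of depth ≤ k}|. Then N_0 = 2 and N_k = 2 + N_{k-1}^2 for k ≥ 1 (one summand per function symbol, arity giving the exponent).
N_0 = 2
N_1 = 2 + 2^2 = 6
N_2 = 2 + 6^2 = 38
N_3 = 2 + 38^2 = 1446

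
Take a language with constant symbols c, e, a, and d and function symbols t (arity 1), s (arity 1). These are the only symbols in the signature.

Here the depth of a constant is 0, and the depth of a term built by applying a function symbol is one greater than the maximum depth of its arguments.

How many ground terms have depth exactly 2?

16

If N_k denotes the number of depth-≤k ground terms, the 4 constants give N_0 = 4, and each function symbol of arity r contributes N_{k-1}^r new terms at level k: N_k = 4 + N_{k-1} + N_{k-1}.
N_0 = 4
N_1 = 4 + 4 + 4 = 12
N_2 = 4 + 12 + 12 = 28
Terms of depth exactly 2: N_2 − N_1 = 28 − 12 = 16.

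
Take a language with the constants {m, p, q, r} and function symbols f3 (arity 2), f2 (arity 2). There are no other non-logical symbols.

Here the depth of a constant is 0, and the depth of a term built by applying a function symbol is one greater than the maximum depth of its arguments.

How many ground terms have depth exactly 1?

32

Let N_k count ground terms of depth at most k. Each non-constant term of depth ≤ k is some function symbol applied to depth-≤(k−1) arguments, giving N_k = 4 + N_{k-1}^2 + N_{k-1}^2.
N_0 = 4
N_1 = 4 + 4^2 + 4^2 = 36
Terms of depth exactly 1: N_1 − N_0 = 36 − 4 = 32.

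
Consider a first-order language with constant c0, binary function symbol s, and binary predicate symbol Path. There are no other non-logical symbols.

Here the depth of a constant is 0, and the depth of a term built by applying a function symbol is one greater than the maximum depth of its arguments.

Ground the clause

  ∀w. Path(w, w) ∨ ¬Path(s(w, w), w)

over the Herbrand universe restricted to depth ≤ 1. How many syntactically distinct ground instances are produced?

Ground terms of depth ≤ 1:
  Let N_k count ground terms of depth at most k. Each non-constant term of depth ≤ k is some function symbol applied to depth-≤(k−1) arguments, giving N_k = 1 + N_{k-1}^2.
  N_0 = 1
  N_1 = 1 + 1^2 = 2
So there are 2 ground terms available for substitution.
The clause has 1 distinct variable (w), which appears in the body. In the free term algebra distinct substitutions yield syntactically distinct ground instances.
Number of ground instances = 2.

2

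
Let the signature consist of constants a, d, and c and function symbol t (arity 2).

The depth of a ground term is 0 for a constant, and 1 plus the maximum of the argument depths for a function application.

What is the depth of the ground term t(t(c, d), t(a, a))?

depth(t(c, d)) = 1 + max(0, 0) = 1
depth(t(a, a)) = 1 + max(0, 0) = 1
depth(t(t(c, d), t(a, a))) = 1 + max(1, 1) = 2

2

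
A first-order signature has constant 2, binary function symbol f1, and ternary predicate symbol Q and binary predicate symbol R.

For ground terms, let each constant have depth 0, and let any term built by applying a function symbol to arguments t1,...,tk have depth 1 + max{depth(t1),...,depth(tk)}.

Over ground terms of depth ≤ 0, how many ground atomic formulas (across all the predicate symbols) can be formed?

2

First count ground terms of depth ≤ 0.
Count level by level. With function symbols f1/2, the terms of depth ≤ k are the 1 constant together with each function applied to depth-≤(k−1) tuples, so N_k = 1 + N_{k-1}^2.
N_0 = 1
Explicitly: 2.
So |H| = 1.
For each predicate symbol, the number of ground atoms is |H| raised to its arity; summing:
  Q: 1^3 = 1;  R: 1^2 = 1
Total ground atoms: 1 + 1 = 2.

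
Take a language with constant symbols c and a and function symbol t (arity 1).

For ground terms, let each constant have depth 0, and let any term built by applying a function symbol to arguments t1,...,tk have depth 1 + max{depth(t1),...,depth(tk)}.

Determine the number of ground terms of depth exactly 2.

2

Count level by level. With function symbols t/1, the terms of depth ≤ k are the 2 constants together with each function applied to depth-≤(k−1) tuples, so N_k = 2 + N_{k-1}.
N_0 = 2
N_1 = 2 + 2 = 4
N_2 = 2 + 4 = 6
Terms of depth exactly 2: N_2 − N_1 = 6 − 4 = 2.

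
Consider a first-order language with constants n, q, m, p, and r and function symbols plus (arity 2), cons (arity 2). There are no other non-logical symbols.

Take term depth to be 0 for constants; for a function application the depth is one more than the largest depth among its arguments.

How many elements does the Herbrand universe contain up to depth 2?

6055

Let N_k = |{terms of depth ≤ k}|. Then N_0 = 5 and N_k = 5 + N_{k-1}^2 + N_{k-1}^2 for k ≥ 1 (one summand per function symbol, arity giving the exponent).
N_0 = 5
N_1 = 5 + 5^2 + 5^2 = 55
N_2 = 5 + 55^2 + 55^2 = 6055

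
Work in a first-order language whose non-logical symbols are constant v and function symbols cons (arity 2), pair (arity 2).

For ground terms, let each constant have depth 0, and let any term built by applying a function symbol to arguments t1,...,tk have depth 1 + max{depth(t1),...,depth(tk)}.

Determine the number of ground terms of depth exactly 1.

2

Write N_k for the number of ground terms of depth ≤ k. A term of depth ≤ k is either a constant or a function symbol applied to arguments of depth ≤ k−1, so N_k = 1 + N_{k-1}^2 + N_{k-1}^2.
N_0 = 1
N_1 = 1 + 1^2 + 1^2 = 3
Terms of depth exactly 1: N_1 − N_0 = 3 − 1 = 2.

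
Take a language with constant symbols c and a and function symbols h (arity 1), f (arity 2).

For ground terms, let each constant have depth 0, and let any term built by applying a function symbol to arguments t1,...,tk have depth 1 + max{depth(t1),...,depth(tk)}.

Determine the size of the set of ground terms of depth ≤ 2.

Let N_k count ground terms of depth at most k. Each non-constant term of depth ≤ k is some function symbol applied to depth-≤(k−1) arguments, giving N_k = 2 + N_{k-1} + N_{k-1}^2.
N_0 = 2
N_1 = 2 + 2 + 2^2 = 8
N_2 = 2 + 8 + 8^2 = 74

74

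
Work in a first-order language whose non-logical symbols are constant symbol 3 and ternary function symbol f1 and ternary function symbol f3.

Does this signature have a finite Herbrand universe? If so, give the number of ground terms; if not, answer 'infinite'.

infinite

The signature has at least one function symbol (f1, arity 3) and at least one constant (3).
Iterating f1 gives infinitely many distinct ground terms: 3, f1(3, 3, 3), f1(f1(3, 3, 3), f1(3, 3, 3), f1(3, 3, 3)), ...
So the Herbrand universe is infinite.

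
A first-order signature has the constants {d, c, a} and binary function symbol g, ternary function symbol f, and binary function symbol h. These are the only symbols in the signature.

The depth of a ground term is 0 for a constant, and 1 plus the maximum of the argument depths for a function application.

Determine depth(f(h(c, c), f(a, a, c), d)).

2

depth(h(c, c)) = 1 + max(0, 0) = 1
depth(f(a, a, c)) = 1 + max(0, 0, 0) = 1
depth(f(h(c, c), f(a, a, c), d)) = 1 + max(1, 1, 0) = 2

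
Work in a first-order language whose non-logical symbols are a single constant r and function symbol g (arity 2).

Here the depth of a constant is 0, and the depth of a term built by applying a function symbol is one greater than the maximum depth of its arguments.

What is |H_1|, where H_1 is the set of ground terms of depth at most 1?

Write N_k for the number of ground terms of depth ≤ k. A term of depth ≤ k is either a constant or a function symbol applied to arguments of depth ≤ k−1, so N_k = 1 + N_{k-1}^2.
N_0 = 1
N_1 = 1 + 1^2 = 2

2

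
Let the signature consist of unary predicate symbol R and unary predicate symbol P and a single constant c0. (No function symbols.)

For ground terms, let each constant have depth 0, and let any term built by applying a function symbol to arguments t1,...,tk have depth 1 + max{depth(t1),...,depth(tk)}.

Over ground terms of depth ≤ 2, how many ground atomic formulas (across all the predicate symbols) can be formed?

First count ground terms of depth ≤ 2.
With no function symbols every ground term is a constant, so there is exactly 1 ground term at every depth bound.
N_0 = 1
N_1 = 1
N_2 = 1
Explicitly: c0.
So |H| = 1.
For each predicate symbol, the number of ground atoms is |H| raised to its arity; summing:
  R: 1;  P: 1
Total ground atoms: 1 + 1 = 2.

2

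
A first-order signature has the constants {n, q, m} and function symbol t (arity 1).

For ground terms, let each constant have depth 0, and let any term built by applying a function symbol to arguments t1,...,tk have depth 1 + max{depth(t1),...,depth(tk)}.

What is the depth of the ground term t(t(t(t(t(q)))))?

depth(t(q)) = 1 + depth(q) = 1 + 0 = 1
depth(t(t(q))) = 1 + depth(t(q)) = 1 + 1 = 2
depth(t(t(t(q)))) = 1 + depth(t(t(q))) = 1 + 2 = 3
depth(t(t(t(t(q))))) = 1 + depth(t(t(t(q)))) = 1 + 3 = 4
depth(t(t(t(t(t(q)))))) = 1 + depth(t(t(t(t(q))))) = 1 + 4 = 5

5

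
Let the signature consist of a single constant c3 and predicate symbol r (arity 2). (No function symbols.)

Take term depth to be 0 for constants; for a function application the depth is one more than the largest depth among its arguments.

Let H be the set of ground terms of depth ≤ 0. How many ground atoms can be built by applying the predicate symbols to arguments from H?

First count ground terms of depth ≤ 0.
With no function symbols every ground term is a constant, so there is exactly 1 ground term at every depth bound.
N_0 = 1
So |H| = 1.
A ground atom is a predicate applied to a tuple of terms from H, so the count is the sum over predicates of |H|^arity:
  r: 1^2 = 1
Total ground atoms: 1.

1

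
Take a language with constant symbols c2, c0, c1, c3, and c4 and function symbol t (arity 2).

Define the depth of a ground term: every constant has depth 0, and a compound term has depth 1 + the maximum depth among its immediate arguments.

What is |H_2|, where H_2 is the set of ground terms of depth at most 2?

If N_k denotes the number of depth-≤k ground terms, the 5 constants give N_0 = 5, and each function symbol of arity r contributes N_{k-1}^r new terms at level k: N_k = 5 + N_{k-1}^2.
N_0 = 5
N_1 = 5 + 5^2 = 30
N_2 = 5 + 30^2 = 905

905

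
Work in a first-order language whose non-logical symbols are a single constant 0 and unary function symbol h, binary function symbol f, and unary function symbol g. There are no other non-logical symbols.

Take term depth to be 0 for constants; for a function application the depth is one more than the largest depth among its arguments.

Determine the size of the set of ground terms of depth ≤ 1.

4

If N_k denotes the number of depth-≤k ground terms, the 1 constant gives N_0 = 1, and each function symbol of arity r contributes N_{k-1}^r new terms at level k: N_k = 1 + N_{k-1} + N_{k-1}^2 + N_{k-1}.
N_0 = 1
N_1 = 1 + 1 + 1^2 + 1 = 4
Explicitly: 0, h(0), f(0, 0), g(0).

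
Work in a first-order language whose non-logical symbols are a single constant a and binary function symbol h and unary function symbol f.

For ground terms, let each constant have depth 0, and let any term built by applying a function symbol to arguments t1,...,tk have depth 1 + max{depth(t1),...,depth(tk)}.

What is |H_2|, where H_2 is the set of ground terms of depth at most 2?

Count level by level. With function symbols h/2, f/1, the terms of depth ≤ k are the 1 constant together with each function applied to depth-≤(k−1) tuples, so N_k = 1 + N_{k-1}^2 + N_{k-1}.
N_0 = 1
N_1 = 1 + 1^2 + 1 = 3
N_2 = 1 + 3^2 + 3 = 13

13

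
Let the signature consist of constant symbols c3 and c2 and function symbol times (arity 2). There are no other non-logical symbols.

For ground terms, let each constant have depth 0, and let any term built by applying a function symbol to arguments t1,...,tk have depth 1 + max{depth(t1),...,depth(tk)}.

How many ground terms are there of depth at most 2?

Count level by level. With function symbols times/2, the terms of depth ≤ k are the 2 constants together with each function applied to depth-≤(k−1) tuples, so N_k = 2 + N_{k-1}^2.
N_0 = 2
N_1 = 2 + 2^2 = 6
N_2 = 2 + 6^2 = 38

38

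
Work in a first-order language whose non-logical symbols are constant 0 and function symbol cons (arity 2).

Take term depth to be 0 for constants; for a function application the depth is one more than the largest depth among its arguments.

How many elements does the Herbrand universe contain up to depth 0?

Write N_k for the number of ground terms of depth ≤ k. A term of depth ≤ k is either a constant or a function symbol applied to arguments of depth ≤ k−1, so N_k = 1 + N_{k-1}^2.
N_0 = 1
Explicitly: 0.

1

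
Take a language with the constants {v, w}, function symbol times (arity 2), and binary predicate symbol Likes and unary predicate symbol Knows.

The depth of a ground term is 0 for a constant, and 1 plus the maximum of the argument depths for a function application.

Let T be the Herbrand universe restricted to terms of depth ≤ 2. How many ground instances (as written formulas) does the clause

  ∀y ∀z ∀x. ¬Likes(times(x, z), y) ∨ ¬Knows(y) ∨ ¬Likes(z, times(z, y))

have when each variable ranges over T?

54872

Ground terms of depth ≤ 2:
  Let N_k = |{terms of depth ≤ k}|. Then N_0 = 2 and N_k = 2 + N_{k-1}^2 for k ≥ 1 (one summand per function symbol, arity giving the exponent).
  N_0 = 2
  N_1 = 2 + 2^2 = 6
  N_2 = 2 + 6^2 = 38
So there are 38 ground terms available for substitution.
The clause has 3 distinct variables (y, z, x), each appearing in the body. In the free term algebra distinct substitutions yield syntactically distinct ground instances.
Number of ground instances = 38^3 = 54872.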